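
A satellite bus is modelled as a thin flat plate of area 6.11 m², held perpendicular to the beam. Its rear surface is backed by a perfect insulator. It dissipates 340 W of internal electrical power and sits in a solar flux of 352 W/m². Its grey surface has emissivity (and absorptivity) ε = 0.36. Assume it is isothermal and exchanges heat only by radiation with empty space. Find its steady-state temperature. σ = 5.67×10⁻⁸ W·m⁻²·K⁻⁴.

At steady state, absorbed solar power + internal power = radiated power.
Absorbed: α·S·A_cross = 0.36·352·6.110 = 774.3 W (cross-section A).
Total input = 774.3 + 340 = 1114 W.
Radiated: εσ·A_surf·T⁴ with A_surf = A = 6.110 m².
T⁴ = 1114/(0.36·5.67×10⁻⁸·6.110) = 8.934×10⁹ K⁴.

T ≈ 307 K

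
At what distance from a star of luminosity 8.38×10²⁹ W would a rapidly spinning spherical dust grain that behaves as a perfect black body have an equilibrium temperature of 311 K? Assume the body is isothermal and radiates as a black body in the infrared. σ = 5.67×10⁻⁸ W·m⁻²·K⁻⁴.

d ≈ 5.61×10¹² m

For an isothermal black-emitting sphere, (1−a)S·πr² = σ·4πr²·T⁴ ⇒ S = 4σT⁴/(1−a).
S = 4·5.67×10⁻⁸·(311)⁴/1.00 = 2122 W/m².
Flux falls as S = L/(4πd²), so d = √(L/(4πS)) = √(8.38×10²⁹/(4π·2122)).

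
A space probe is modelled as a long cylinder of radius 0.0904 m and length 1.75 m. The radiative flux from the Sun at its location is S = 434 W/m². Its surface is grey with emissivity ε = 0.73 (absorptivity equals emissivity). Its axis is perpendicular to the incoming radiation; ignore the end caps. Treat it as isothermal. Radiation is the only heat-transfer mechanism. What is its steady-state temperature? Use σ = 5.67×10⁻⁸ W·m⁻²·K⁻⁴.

T ≈ 222 K

At equilibrium, absorbed power = emitted power.
Absorbing cross-section = 2rL = 0.3164 m²; emitting surface = 2πrL = 0.9940 m² (ratio π).
εS·A_cross = εσ·A_surf·T⁴  ⇒  T⁴ = S/(πσ)   (ε cancels).
T⁴ = 434/(π·5.67×10⁻⁸) = 2.436×10⁹ K⁴.
T = (2.436×10⁹)^(1/4).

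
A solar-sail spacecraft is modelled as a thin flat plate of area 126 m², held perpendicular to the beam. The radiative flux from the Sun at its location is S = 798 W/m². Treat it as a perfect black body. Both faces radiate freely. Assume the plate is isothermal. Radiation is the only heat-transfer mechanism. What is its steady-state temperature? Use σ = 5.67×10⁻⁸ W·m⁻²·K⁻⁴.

T ≈ 290 K

At equilibrium, absorbed power = emitted power.
Absorbing cross-section = A = 126.0 m²; emitting surface = 2A = 252.0 m² (ratio 2).
S·A_cross = εσ·A_surf·T⁴  ⇒  T⁴ = S/(2σ).
T⁴ = 1.00·798/(2·5.67×10⁻⁸) = 7.037×10⁹ K⁴.
T = (7.037×10⁹)^(1/4).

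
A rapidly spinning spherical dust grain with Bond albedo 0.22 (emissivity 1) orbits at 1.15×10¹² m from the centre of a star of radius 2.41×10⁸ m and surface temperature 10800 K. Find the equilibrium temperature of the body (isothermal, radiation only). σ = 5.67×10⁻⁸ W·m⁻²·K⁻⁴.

T ≈ 104 K

The star's surface emits σT_*⁴; at distance d the flux is S = σT_*⁴(R_*/d)².
S = 5.67×10⁻⁸·(10800)⁴·(2.41×10⁸/1.15×10¹²)² = 33.88 W/m².
For an isothermal sphere T⁴ = (1−a)S/(4σ) = 1.165×10⁸ K⁴.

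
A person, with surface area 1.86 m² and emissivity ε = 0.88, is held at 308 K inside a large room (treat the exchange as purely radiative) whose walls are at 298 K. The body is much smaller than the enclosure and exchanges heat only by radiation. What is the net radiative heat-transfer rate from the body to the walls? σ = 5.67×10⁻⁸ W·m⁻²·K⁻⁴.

P_net ≈ 103 W

For a small grey body in a large enclosure: P_net = εσA(T_body⁴ − T_wall⁴).
A = 1.86 m²; T_body⁴ − T_wall⁴ = 8.999×10⁹ − 7.886×10⁹ = 1.113×10⁹ K⁴.
|P_net| = 0.88·5.67×10⁻⁸·1.860·1.113×10⁹.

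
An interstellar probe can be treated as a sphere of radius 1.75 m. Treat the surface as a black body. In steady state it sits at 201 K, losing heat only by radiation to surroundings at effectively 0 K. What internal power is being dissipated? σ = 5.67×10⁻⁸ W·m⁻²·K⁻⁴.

Steady state: P = εσA T⁴.
A = 4πr² = 38.48 m²; T⁴ = (201)⁴ = 1.632×10⁹ K⁴.
P = 1.0 × 5.67×10⁻⁸ × 38.48 × 1.632×10⁹.

P ≈ 3560 W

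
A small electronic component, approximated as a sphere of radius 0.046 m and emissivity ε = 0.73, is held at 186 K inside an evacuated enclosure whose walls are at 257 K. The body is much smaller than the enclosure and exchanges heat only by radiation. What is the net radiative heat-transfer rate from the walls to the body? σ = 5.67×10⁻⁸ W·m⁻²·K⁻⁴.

P_net ≈ 3.48 W

For a small grey body in a large enclosure: P_net = εσA(T_body⁴ − T_wall⁴).
A = 4πr² = 0.02659 m²; T_body⁴ − T_wall⁴ = 1.197×10⁹ − 4.362×10⁹ = -3.166×10⁹ K⁴.
|P_net| = 0.73·5.67×10⁻⁸·0.02659·3.166×10⁹.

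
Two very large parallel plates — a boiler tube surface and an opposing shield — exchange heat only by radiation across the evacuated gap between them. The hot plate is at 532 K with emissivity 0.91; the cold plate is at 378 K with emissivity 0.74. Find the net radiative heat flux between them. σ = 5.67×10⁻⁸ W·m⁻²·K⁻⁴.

q ≈ 2330 W/m²

For two infinite grey parallel plates, q = σ(T₁⁴ − T₂⁴)/(1/ε₁ + 1/ε₂ − 1).
T₁⁴ − T₂⁴ = 8.010×10¹⁰ − 2.042×10¹⁰ = 5.969×10¹⁰ K⁴.
1/ε₁ + 1/ε₂ − 1 = 1.099 + 1.351 − 1 = 1.450.
q = 5.67×10⁻⁸ × 5.969×10¹⁰ / 1.450.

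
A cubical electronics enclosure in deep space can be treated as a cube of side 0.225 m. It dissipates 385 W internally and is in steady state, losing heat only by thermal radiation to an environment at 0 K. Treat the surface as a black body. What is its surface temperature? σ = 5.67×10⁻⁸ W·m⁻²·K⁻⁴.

Steady state: internal power = radiated power, P = εσA T⁴.
Radiating area A = 6L² = 0.3038 m².
T⁴ = P/(εσA) = 385/(1.0·5.67×10⁻⁸·0.3038) = 2.235×10¹⁰ K⁴.
T = (2.235×10¹⁰)^(1/4).

T ≈ 387 K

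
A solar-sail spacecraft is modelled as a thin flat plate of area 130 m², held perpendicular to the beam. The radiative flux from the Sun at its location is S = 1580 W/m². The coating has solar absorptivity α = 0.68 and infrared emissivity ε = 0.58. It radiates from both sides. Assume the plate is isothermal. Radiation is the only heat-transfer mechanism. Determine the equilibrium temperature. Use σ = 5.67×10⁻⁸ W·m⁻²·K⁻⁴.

At equilibrium, absorbed power = emitted power.
Absorbing cross-section = A = 130.0 m²; emitting surface = 2A = 260.0 m² (ratio 2).
αS·A_cross = εσ·A_surf·T⁴  ⇒  T⁴ = αS/(ε·2σ).
T⁴ = 0.680·1580/(0.58·2·5.67×10⁻⁸) = 1.634×10¹⁰ K⁴.
T = (1.634×10¹⁰)^(1/4).

T ≈ 358 K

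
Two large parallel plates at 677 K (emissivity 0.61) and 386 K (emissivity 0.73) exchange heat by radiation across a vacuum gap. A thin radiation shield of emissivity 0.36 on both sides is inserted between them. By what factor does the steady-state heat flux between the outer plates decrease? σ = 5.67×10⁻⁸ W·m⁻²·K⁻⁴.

Without shield: q₀ = σΔ(T⁴)/(1/ε₁+1/ε₂−1) with denominator 2.009.
With shield the two gaps are in series; the resistances add: (1/ε₁+1/ε_s−1)+(1/ε_s+1/ε₂−1) = 3.417+3.148 = 6.565.
Heat-flux ratio q₀/q = 6.565/2.009.

factor ≈ 3.27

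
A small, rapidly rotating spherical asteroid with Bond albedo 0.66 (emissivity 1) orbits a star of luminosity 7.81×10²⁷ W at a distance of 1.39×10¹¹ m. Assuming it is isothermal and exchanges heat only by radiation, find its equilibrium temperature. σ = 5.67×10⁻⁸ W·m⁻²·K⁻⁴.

First find the stellar flux at distance d: S = L/(4πd²) = 7.81×10²⁷/(4π·(1.39×10¹¹)²) = 32170 W/m².
For an isothermal sphere, absorbed (1−a)S·πr² = emitted σ·4πr²·T⁴, so T⁴ = (1−a)S/(4σ).
T⁴ = 0.340·32170/(4·5.67×10⁻⁸) = 4.822×10¹⁰ K⁴.

T ≈ 469 K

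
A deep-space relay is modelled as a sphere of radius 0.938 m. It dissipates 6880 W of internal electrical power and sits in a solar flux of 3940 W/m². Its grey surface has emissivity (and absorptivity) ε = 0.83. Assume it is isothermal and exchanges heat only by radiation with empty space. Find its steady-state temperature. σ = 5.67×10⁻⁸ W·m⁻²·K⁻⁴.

T ≈ 418 K

At steady state, absorbed solar power + internal power = radiated power.
Absorbed: α·S·A_cross = 0.83·3940·2.764 = 9039 W (cross-section πr²).
Total input = 9039 + 6880 = 15920 W.
Radiated: εσ·A_surf·T⁴ with A_surf = 4πr² = 11.06 m².
T⁴ = 15920/(0.83·5.67×10⁻⁸·11.06) = 3.059×10¹⁰ K⁴.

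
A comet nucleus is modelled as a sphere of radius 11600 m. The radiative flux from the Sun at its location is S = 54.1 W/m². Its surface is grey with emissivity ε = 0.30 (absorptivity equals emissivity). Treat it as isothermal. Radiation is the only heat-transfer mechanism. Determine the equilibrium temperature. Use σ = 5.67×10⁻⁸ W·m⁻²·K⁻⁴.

At equilibrium, absorbed power = emitted power.
Absorbing cross-section = πr² = 4.227×10⁸ m²; emitting surface = 4πr² = 1.691×10⁹ m² (ratio 4).
εS·A_cross = εσ·A_surf·T⁴  ⇒  T⁴ = S/(4σ)   (ε cancels).
T⁴ = 54.1/(4·5.67×10⁻⁸) = 2.385×10⁸ K⁴.
T = (2.385×10⁸)^(1/4).

T ≈ 124 K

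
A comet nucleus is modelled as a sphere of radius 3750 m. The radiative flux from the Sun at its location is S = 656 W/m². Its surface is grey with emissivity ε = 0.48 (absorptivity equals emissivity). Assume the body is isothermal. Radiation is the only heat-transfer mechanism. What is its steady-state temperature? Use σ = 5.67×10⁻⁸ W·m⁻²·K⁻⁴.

T ≈ 232 K

At equilibrium, absorbed power = emitted power.
Absorbing cross-section = πr² = 4.418×10⁷ m²; emitting surface = 4πr² = 1.767×10⁸ m² (ratio 4).
εS·A_cross = εσ·A_surf·T⁴  ⇒  T⁴ = S/(4σ)   (ε cancels).
T⁴ = 656/(4·5.67×10⁻⁸) = 2.892×10⁹ K⁴.
T = (2.892×10⁹)^(1/4).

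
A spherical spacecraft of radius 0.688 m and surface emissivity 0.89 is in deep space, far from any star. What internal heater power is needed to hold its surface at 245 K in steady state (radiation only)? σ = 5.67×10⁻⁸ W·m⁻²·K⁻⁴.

P ≈ 1080 W

P = εσ·4πr²·T⁴.
4πr² = 5.948 m²; T⁴ = 3.603×10⁹ K⁴.
P = 0.89·5.67×10⁻⁸·5.948·3.603×10⁹.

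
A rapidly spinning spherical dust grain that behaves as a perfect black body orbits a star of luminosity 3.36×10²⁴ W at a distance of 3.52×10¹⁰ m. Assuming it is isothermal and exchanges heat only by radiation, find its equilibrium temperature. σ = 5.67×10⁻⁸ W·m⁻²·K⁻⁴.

T ≈ 176 K

First find the stellar flux at distance d: S = L/(4πd²) = 3.36×10²⁴/(4π·(3.52×10¹⁰)²) = 215.8 W/m².
For an isothermal sphere, absorbed (1−a)S·πr² = emitted σ·4πr²·T⁴, so T⁴ = (1−a)S/(4σ).
T⁴ = 1.00·215.8/(4·5.67×10⁻⁸) = 9.515×10⁸ K⁴.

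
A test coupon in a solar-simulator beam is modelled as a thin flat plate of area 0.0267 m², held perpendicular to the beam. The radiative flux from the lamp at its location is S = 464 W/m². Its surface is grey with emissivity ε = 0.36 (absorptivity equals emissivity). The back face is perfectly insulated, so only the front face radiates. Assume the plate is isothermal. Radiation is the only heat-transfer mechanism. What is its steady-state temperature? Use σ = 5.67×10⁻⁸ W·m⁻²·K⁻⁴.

T ≈ 301 K

At equilibrium, absorbed power = emitted power.
Absorbing cross-section = A = 0.02670 m²; emitting surface = A = 0.02670 m² (ratio 1).
εS·A_cross = εσ·A_surf·T⁴  ⇒  T⁴ = S/(1σ)   (ε cancels).
T⁴ = 464/(1·5.67×10⁻⁸) = 8.183×10⁹ K⁴.
T = (8.183×10⁹)^(1/4).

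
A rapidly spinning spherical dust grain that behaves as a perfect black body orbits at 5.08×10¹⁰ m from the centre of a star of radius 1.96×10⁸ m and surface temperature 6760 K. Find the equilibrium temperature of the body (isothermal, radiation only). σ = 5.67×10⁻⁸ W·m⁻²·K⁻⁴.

T ≈ 297 K

The star's surface emits σT_*⁴; at distance d the flux is S = σT_*⁴(R_*/d)².
S = 5.67×10⁻⁸·(6760)⁴·(1.96×10⁸/5.08×10¹⁰)² = 1763 W/m².
For an isothermal sphere T⁴ = (1−a)S/(4σ) = 7.772×10⁹ K⁴.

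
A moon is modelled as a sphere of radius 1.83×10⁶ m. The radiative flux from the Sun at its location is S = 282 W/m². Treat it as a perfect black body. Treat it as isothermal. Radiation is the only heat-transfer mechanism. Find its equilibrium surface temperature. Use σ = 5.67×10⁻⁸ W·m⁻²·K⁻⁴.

At equilibrium, absorbed power = emitted power.
Absorbing cross-section = πr² = 1.052×10¹³ m²; emitting surface = 4πr² = 4.208×10¹³ m² (ratio 4).
S·A_cross = εσ·A_surf·T⁴  ⇒  T⁴ = S/(4σ).
T⁴ = 1.00·282/(4·5.67×10⁻⁸) = 1.243×10⁹ K⁴.
T = (1.243×10⁹)^(1/4).

T ≈ 188 K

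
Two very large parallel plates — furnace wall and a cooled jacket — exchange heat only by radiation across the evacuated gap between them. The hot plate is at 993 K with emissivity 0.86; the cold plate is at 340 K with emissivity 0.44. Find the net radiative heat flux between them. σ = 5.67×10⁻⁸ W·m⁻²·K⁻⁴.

For two infinite grey parallel plates, q = σ(T₁⁴ − T₂⁴)/(1/ε₁ + 1/ε₂ − 1).
T₁⁴ − T₂⁴ = 9.723×10¹¹ − 1.336×10¹⁰ = 9.589×10¹¹ K⁴.
1/ε₁ + 1/ε₂ − 1 = 1.163 + 2.273 − 1 = 2.436.
q = 5.67×10⁻⁸ × 9.589×10¹¹ / 2.436.

q ≈ 22300 W/m²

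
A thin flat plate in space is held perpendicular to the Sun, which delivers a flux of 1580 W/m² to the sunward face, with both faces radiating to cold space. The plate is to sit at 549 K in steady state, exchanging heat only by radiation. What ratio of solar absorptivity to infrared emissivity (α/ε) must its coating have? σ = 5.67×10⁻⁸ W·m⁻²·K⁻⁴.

α/ε ≈ 6.52

Balance: αS·A = εσ·2A·T⁴ ⇒ α/ε = 2σT⁴/S.
α/ε = 2·5.67×10⁻⁸·(549)⁴/1580 = 2·5.67×10⁻⁸·9.084×10¹⁰/1580.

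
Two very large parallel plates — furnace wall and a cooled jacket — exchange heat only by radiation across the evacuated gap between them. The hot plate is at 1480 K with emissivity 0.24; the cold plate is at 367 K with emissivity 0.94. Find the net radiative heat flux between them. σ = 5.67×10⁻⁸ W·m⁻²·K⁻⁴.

q ≈ 64100 W/m²

For two infinite grey parallel plates, q = σ(T₁⁴ − T₂⁴)/(1/ε₁ + 1/ε₂ − 1).
T₁⁴ − T₂⁴ = 4.798×10¹² − 1.814×10¹⁰ = 4.780×10¹² K⁴.
1/ε₁ + 1/ε₂ − 1 = 4.167 + 1.064 − 1 = 4.230.
q = 5.67×10⁻⁸ × 4.780×10¹² / 4.230.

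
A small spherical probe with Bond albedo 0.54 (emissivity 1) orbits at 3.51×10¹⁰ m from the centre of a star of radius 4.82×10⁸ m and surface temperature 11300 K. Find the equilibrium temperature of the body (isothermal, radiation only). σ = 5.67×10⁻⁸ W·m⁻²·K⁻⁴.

T ≈ 771 K

The star's surface emits σT_*⁴; at distance d the flux is S = σT_*⁴(R_*/d)².
S = 5.67×10⁻⁸·(11300)⁴·(4.82×10⁸/3.51×10¹⁰)² = 1.743×10⁵ W/m².
For an isothermal sphere T⁴ = (1−a)S/(4σ) = 3.536×10¹¹ K⁴.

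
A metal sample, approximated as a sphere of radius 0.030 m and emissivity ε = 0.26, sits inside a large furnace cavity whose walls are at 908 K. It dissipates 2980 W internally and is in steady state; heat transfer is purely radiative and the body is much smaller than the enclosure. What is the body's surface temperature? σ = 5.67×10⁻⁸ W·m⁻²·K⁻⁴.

T ≈ 2080 K

For a small grey body in a large enclosure, net radiated power = εσA(T⁴ − T_w⁴).
Steady state: P = εσA(T⁴ − T_w⁴) with A = 4πr² = 0.01131 m².
T⁴ = P/(εσA) + T_w⁴ = 2980/(0.26·5.67×10⁻⁸·0.01131) + (908)⁴
    = 1.787×10¹³ + 6.797×10¹¹ = 1.855×10¹³ K⁴.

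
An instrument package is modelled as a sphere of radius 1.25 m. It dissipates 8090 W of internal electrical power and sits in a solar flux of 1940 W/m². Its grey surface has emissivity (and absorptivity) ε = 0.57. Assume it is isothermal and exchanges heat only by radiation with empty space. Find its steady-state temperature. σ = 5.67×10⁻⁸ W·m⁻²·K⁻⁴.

At steady state, absorbed solar power + internal power = radiated power.
Absorbed: α·S·A_cross = 0.57·1940·4.909 = 5428 W (cross-section πr²).
Total input = 5428 + 8090 = 13520 W.
Radiated: εσ·A_surf·T⁴ with A_surf = 4πr² = 19.63 m².
T⁴ = 13520/(0.57·5.67×10⁻⁸·19.63) = 2.130×10¹⁰ K⁴.

T ≈ 382 K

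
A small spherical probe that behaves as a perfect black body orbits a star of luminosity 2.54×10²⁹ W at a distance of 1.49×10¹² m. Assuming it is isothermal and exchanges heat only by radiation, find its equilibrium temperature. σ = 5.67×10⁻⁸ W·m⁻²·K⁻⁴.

First find the stellar flux at distance d: S = L/(4πd²) = 2.54×10²⁹/(4π·(1.49×10¹²)²) = 9104 W/m².
For an isothermal sphere, absorbed (1−a)S·πr² = emitted σ·4πr²·T⁴, so T⁴ = (1−a)S/(4σ).
T⁴ = 1.00·9104/(4·5.67×10⁻⁸) = 4.014×10¹⁰ K⁴.

T ≈ 448 K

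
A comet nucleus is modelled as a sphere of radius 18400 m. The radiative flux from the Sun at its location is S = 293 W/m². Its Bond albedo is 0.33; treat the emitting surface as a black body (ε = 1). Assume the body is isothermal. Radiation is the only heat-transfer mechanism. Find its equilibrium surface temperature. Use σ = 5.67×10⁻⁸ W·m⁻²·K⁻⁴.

T ≈ 172 K

At equilibrium, absorbed power = emitted power.
Absorbing cross-section = πr² = 1.064×10⁹ m²; emitting surface = 4πr² = 4.254×10⁹ m² (ratio 4).
(1−a)S·A_cross = εσ·A_surf·T⁴  ⇒  T⁴ = (1−a)S/(4σ).
T⁴ = 0.670·293/(4·5.67×10⁻⁸) = 8.656×10⁸ K⁴.
T = (8.656×10⁸)^(1/4).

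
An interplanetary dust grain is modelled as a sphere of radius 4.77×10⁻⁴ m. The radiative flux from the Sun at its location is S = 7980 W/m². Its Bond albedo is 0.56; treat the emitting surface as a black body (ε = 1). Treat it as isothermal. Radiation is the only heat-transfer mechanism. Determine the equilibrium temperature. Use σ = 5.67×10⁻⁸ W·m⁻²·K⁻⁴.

T ≈ 353 K

At equilibrium, absorbed power = emitted power.
Absorbing cross-section = πr² = 7.148×10⁻⁷ m²; emitting surface = 4πr² = 2.859×10⁻⁶ m² (ratio 4).
(1−a)S·A_cross = εσ·A_surf·T⁴  ⇒  T⁴ = (1−a)S/(4σ).
T⁴ = 0.440·7980/(4·5.67×10⁻⁸) = 1.548×10¹⁰ K⁴.
T = (1.548×10¹⁰)^(1/4).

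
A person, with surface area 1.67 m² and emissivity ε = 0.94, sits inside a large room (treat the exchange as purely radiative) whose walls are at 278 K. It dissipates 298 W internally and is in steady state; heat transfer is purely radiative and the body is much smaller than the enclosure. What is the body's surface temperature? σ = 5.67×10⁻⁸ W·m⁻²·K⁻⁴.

T ≈ 311 K

For a small grey body in a large enclosure, net radiated power = εσA(T⁴ − T_w⁴).
Steady state: P = εσA(T⁴ − T_w⁴) with A = 1.67 m².
T⁴ = P/(εσA) + T_w⁴ = 298/(0.94·5.67×10⁻⁸·1.670) + (278)⁴
    = 3.348×10⁹ + 5.973×10⁹ = 9.321×10⁹ K⁴.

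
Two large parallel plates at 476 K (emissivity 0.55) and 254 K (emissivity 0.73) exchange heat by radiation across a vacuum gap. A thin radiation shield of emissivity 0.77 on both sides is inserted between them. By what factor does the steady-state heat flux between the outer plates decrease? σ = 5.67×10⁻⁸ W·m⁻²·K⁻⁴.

Without shield: q₀ = σΔ(T⁴)/(1/ε₁+1/ε₂−1) with denominator 2.188.
With shield the two gaps are in series; the resistances add: (1/ε₁+1/ε_s−1)+(1/ε_s+1/ε₂−1) = 2.117+1.669 = 3.785.
Heat-flux ratio q₀/q = 3.785/2.188.

factor ≈ 1.73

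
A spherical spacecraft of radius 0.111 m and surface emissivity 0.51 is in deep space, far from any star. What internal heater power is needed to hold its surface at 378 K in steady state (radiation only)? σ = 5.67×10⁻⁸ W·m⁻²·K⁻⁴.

P ≈ 91.4 W

P = εσ·4πr²·T⁴.
4πr² = 0.1548 m²; T⁴ = 2.042×10¹⁰ K⁴.
P = 0.51·5.67×10⁻⁸·0.1548·2.042×10¹⁰.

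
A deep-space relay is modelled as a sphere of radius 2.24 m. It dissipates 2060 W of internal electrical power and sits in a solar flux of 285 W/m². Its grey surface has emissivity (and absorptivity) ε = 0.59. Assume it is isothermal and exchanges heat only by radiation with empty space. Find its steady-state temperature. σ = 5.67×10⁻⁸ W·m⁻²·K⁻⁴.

At steady state, absorbed solar power + internal power = radiated power.
Absorbed: α·S·A_cross = 0.59·285·15.76 = 2651 W (cross-section πr²).
Total input = 2651 + 2060 = 4711 W.
Radiated: εσ·A_surf·T⁴ with A_surf = 4πr² = 63.05 m².
T⁴ = 4711/(0.59·5.67×10⁻⁸·63.05) = 2.233×10⁹ K⁴.

T ≈ 217 K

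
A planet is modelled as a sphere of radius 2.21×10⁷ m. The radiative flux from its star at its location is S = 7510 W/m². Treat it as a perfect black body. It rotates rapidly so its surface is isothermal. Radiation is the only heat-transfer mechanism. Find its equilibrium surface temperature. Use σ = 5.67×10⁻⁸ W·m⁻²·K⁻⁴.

T ≈ 427 K

At equilibrium, absorbed power = emitted power.
Absorbing cross-section = πr² = 1.534×10¹⁵ m²; emitting surface = 4πr² = 6.138×10¹⁵ m² (ratio 4).
S·A_cross = εσ·A_surf·T⁴  ⇒  T⁴ = S/(4σ).
T⁴ = 1.00·7510/(4·5.67×10⁻⁸) = 3.311×10¹⁰ K⁴.
T = (3.311×10¹⁰)^(1/4).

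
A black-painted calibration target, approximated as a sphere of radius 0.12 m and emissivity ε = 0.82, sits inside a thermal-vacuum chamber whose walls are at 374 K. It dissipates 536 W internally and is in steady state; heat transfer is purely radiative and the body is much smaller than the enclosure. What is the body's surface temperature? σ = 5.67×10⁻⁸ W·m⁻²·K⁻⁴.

T ≈ 537 K

For a small grey body in a large enclosure, net radiated power = εσA(T⁴ − T_w⁴).
Steady state: P = εσA(T⁴ − T_w⁴) with A = 4πr² = 0.1810 m².
T⁴ = P/(εσA) + T_w⁴ = 536/(0.82·5.67×10⁻⁸·0.1810) + (374)⁴
    = 6.371×10¹⁰ + 1.957×10¹⁰ = 8.327×10¹⁰ K⁴.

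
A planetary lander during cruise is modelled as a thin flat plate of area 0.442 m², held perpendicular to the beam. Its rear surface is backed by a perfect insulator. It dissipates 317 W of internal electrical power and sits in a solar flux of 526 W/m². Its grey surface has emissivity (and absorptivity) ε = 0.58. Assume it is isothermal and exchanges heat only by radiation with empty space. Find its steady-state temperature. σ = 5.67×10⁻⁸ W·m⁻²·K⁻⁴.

At steady state, absorbed solar power + internal power = radiated power.
Absorbed: α·S·A_cross = 0.58·526·0.4420 = 134.8 W (cross-section A).
Total input = 134.8 + 317 = 451.8 W.
Radiated: εσ·A_surf·T⁴ with A_surf = A = 0.4420 m².
T⁴ = 451.8/(0.58·5.67×10⁻⁸·0.4420) = 3.109×10¹⁰ K⁴.

T ≈ 420 K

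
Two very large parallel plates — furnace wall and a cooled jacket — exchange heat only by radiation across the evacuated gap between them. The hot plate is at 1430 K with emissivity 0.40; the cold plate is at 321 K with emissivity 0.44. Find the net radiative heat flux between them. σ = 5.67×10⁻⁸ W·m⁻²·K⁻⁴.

For two infinite grey parallel plates, q = σ(T₁⁴ − T₂⁴)/(1/ε₁ + 1/ε₂ − 1).
T₁⁴ − T₂⁴ = 4.182×10¹² − 1.062×10¹⁰ = 4.171×10¹² K⁴.
1/ε₁ + 1/ε₂ − 1 = 2.500 + 2.273 − 1 = 3.773.
q = 5.67×10⁻⁸ × 4.171×10¹² / 3.773.

q ≈ 62700 W/m²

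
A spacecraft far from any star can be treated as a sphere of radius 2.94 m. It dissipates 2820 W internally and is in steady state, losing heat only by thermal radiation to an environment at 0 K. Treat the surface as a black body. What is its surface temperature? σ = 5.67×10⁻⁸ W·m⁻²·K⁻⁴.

T ≈ 146 K

Steady state: internal power = radiated power, P = εσA T⁴.
Radiating area A = 4πr² = 108.6 m².
T⁴ = P/(εσA) = 2820/(1.0·5.67×10⁻⁸·108.6) = 4.579×10⁸ K⁴.
T = (4.579×10⁸)^(1/4).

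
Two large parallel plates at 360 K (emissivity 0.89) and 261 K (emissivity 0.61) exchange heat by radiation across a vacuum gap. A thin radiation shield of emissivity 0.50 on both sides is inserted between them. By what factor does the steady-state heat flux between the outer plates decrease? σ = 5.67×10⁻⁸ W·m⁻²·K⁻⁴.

factor ≈ 2.70

Without shield: q₀ = σΔ(T⁴)/(1/ε₁+1/ε₂−1) with denominator 1.763.
With shield the two gaps are in series; the resistances add: (1/ε₁+1/ε_s−1)+(1/ε_s+1/ε₂−1) = 2.124+2.639 = 4.763.
Heat-flux ratio q₀/q = 4.763/1.763.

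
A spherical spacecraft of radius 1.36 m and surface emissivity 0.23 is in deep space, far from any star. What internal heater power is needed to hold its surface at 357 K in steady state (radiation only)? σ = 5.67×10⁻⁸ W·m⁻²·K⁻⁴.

P ≈ 4920 W

P = εσ·4πr²·T⁴.
4πr² = 23.24 m²; T⁴ = 1.624×10¹⁰ K⁴.
P = 0.23·5.67×10⁻⁸·23.24·1.624×10¹⁰.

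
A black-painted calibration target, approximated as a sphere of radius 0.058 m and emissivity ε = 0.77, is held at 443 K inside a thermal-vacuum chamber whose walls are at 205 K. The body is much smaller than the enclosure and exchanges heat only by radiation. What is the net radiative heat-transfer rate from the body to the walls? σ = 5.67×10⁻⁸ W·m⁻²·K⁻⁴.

For a small grey body in a large enclosure: P_net = εσA(T_body⁴ − T_wall⁴).
A = 4πr² = 0.04227 m²; T_body⁴ − T_wall⁴ = 3.851×10¹⁰ − 1.766×10⁹ = 3.675×10¹⁰ K⁴.
|P_net| = 0.77·5.67×10⁻⁸·0.04227·3.675×10¹⁰.

P_net ≈ 67.8 W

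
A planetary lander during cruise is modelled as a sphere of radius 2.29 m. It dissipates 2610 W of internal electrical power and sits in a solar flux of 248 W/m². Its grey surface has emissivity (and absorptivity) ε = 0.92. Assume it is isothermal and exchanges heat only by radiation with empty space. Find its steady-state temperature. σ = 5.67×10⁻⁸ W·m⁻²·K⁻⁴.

T ≈ 207 K

At steady state, absorbed solar power + internal power = radiated power.
Absorbed: α·S·A_cross = 0.92·248·16.47 = 3759 W (cross-section πr²).
Total input = 3759 + 2610 = 6369 W.
Radiated: εσ·A_surf·T⁴ with A_surf = 4πr² = 65.90 m².
T⁴ = 6369/(0.92·5.67×10⁻⁸·65.90) = 1.853×10⁹ K⁴.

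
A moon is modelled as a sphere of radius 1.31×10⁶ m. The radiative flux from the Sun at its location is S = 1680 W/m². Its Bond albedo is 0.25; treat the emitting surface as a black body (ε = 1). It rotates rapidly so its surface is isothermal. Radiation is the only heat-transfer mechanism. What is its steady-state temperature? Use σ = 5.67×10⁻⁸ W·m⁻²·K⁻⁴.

At equilibrium, absorbed power = emitted power.
Absorbing cross-section = πr² = 5.391×10¹² m²; emitting surface = 4πr² = 2.157×10¹³ m² (ratio 4).
(1−a)S·A_cross = εσ·A_surf·T⁴  ⇒  T⁴ = (1−a)S/(4σ).
T⁴ = 0.750·1680/(4·5.67×10⁻⁸) = 5.556×10⁹ K⁴.
T = (5.556×10⁹)^(1/4).

T ≈ 273 K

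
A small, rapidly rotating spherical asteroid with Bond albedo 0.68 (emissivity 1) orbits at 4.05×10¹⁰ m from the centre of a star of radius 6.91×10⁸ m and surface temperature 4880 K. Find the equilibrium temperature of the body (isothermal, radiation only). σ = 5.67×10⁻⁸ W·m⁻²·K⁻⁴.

The star's surface emits σT_*⁴; at distance d the flux is S = σT_*⁴(R_*/d)².
S = 5.67×10⁻⁸·(4880)⁴·(6.91×10⁸/4.05×10¹⁰)² = 9361 W/m².
For an isothermal sphere T⁴ = (1−a)S/(4σ) = 1.321×10¹⁰ K⁴.

T ≈ 339 K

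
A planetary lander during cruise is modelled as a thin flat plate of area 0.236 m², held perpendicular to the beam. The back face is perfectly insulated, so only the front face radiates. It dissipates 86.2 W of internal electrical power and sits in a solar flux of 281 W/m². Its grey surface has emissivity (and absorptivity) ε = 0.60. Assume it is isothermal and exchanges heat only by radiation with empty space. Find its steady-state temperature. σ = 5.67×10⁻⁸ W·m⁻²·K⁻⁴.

At steady state, absorbed solar power + internal power = radiated power.
Absorbed: α·S·A_cross = 0.60·281·0.2360 = 39.79 W (cross-section A).
Total input = 39.79 + 86.2 = 126.0 W.
Radiated: εσ·A_surf·T⁴ with A_surf = A = 0.2360 m².
T⁴ = 126.0/(0.60·5.67×10⁻⁸·0.2360) = 1.569×10¹⁰ K⁴.

T ≈ 354 K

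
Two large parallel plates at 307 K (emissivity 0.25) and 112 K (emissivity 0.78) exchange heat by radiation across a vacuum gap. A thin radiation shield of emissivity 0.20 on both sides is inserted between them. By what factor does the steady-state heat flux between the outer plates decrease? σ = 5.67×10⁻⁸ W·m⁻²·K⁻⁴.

factor ≈ 3.10

Without shield: q₀ = σΔ(T⁴)/(1/ε₁+1/ε₂−1) with denominator 4.282.
With shield the two gaps are in series; the resistances add: (1/ε₁+1/ε_s−1)+(1/ε_s+1/ε₂−1) = 8.000+5.282 = 13.28.
Heat-flux ratio q₀/q = 13.28/4.282.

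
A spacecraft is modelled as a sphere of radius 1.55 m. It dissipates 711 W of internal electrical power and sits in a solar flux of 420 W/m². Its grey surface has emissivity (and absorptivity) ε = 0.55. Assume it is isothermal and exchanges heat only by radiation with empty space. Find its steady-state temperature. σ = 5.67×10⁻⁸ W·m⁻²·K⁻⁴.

T ≈ 226 K

At steady state, absorbed solar power + internal power = radiated power.
Absorbed: α·S·A_cross = 0.55·420·7.548 = 1744 W (cross-section πr²).
Total input = 1744 + 711 = 2455 W.
Radiated: εσ·A_surf·T⁴ with A_surf = 4πr² = 30.19 m².
T⁴ = 2455/(0.55·5.67×10⁻⁸·30.19) = 2.607×10⁹ K⁴.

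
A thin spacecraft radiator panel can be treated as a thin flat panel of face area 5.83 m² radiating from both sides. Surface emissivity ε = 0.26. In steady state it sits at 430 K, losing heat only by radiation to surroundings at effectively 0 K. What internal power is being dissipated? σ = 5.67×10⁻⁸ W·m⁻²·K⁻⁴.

Steady state: P = εσA T⁴.
A = 2·5.83 = 11.66 m²; T⁴ = (430)⁴ = 3.419×10¹⁰ K⁴.
P = 0.26 × 5.67×10⁻⁸ × 11.66 × 3.419×10¹⁰.

P ≈ 5880 W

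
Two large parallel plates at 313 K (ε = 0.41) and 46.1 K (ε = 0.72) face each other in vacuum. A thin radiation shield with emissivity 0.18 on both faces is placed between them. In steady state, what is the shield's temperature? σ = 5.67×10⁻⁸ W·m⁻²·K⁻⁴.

In steady state the net flux on the hot side equals that on the cold side.
σ(T₁⁴−T_s⁴)/D₁ = σ(T_s⁴−T₂⁴)/D₂, with D₁ = 1/ε₁+1/ε_s−1 = 6.995, D₂ = 1/ε_s+1/ε₂−1 = 5.944.
Solve for T_s⁴: T_s⁴ = (D₂·T₁⁴ + D₁·T₂⁴)/(D₁+D₂) = 4.412×10⁹ K⁴.

T_s ≈ 258 K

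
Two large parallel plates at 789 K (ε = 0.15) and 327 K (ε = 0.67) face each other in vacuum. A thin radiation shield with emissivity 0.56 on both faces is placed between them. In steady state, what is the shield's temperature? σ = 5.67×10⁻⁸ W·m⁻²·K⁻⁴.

T_s ≈ 562 K

In steady state the net flux on the hot side equals that on the cold side.
σ(T₁⁴−T_s⁴)/D₁ = σ(T_s⁴−T₂⁴)/D₂, with D₁ = 1/ε₁+1/ε_s−1 = 7.452, D₂ = 1/ε_s+1/ε₂−1 = 2.278.
Solve for T_s⁴: T_s⁴ = (D₂·T₁⁴ + D₁·T₂⁴)/(D₁+D₂) = 9.949×10¹⁰ K⁴.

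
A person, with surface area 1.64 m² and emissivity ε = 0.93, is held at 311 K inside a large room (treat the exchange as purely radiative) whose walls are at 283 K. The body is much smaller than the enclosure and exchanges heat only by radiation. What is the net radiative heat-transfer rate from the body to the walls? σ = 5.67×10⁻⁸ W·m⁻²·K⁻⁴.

P_net ≈ 254 W

For a small grey body in a large enclosure: P_net = εσA(T_body⁴ − T_wall⁴).
A = 1.64 m²; T_body⁴ − T_wall⁴ = 9.355×10⁹ − 6.414×10⁹ = 2.941×10⁹ K⁴.
|P_net| = 0.93·5.67×10⁻⁸·1.640·2.941×10⁹.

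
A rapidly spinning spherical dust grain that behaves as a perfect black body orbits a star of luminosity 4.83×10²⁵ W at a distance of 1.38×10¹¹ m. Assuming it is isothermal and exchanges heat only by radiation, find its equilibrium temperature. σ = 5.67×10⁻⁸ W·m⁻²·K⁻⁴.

First find the stellar flux at distance d: S = L/(4πd²) = 4.83×10²⁵/(4π·(1.38×10¹¹)²) = 201.8 W/m².
For an isothermal sphere, absorbed (1−a)S·πr² = emitted σ·4πr²·T⁴, so T⁴ = (1−a)S/(4σ).
T⁴ = 1.00·201.8/(4·5.67×10⁻⁸) = 8.899×10⁸ K⁴.

T ≈ 173 K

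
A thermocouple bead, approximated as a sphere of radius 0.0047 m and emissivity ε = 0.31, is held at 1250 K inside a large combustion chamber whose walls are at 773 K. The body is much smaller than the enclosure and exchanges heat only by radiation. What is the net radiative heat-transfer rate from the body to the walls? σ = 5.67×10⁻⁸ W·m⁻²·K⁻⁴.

P_net ≈ 10.2 W

For a small grey body in a large enclosure: P_net = εσA(T_body⁴ − T_wall⁴).
A = 4πr² = 2.776×10⁻⁴ m²; T_body⁴ − T_wall⁴ = 2.441×10¹² − 3.570×10¹¹ = 2.084×10¹² K⁴.
|P_net| = 0.31·5.67×10⁻⁸·2.776×10⁻⁴·2.084×10¹².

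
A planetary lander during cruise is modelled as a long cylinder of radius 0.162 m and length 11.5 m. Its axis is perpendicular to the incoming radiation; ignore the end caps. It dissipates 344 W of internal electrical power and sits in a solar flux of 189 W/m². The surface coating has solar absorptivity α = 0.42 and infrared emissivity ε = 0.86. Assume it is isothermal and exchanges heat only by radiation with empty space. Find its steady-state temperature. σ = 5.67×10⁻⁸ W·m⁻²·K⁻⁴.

T ≈ 183 K

At steady state, absorbed solar power + internal power = radiated power.
Absorbed: α·S·A_cross = 0.42·189·3.726 = 295.8 W (cross-section 2rL).
Total input = 295.8 + 344 = 639.8 W.
Radiated: εσ·A_surf·T⁴ with A_surf = 2πrL = 11.71 m².
T⁴ = 639.8/(0.86·5.67×10⁻⁸·11.71) = 1.121×10⁹ K⁴.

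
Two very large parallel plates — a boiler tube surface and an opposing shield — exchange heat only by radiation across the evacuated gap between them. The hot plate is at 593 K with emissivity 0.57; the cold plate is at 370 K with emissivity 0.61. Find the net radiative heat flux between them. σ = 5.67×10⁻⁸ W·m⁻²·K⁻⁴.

For two infinite grey parallel plates, q = σ(T₁⁴ − T₂⁴)/(1/ε₁ + 1/ε₂ − 1).
T₁⁴ − T₂⁴ = 1.237×10¹¹ − 1.874×10¹⁰ = 1.049×10¹¹ K⁴.
1/ε₁ + 1/ε₂ − 1 = 1.754 + 1.639 − 1 = 2.394.
q = 5.67×10⁻⁸ × 1.049×10¹¹ / 2.394.

q ≈ 2490 W/m²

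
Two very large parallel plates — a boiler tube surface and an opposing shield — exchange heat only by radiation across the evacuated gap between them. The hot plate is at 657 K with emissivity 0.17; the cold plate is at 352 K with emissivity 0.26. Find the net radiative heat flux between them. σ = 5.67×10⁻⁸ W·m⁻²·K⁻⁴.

For two infinite grey parallel plates, q = σ(T₁⁴ − T₂⁴)/(1/ε₁ + 1/ε₂ − 1).
T₁⁴ − T₂⁴ = 1.863×10¹¹ − 1.535×10¹⁰ = 1.710×10¹¹ K⁴.
1/ε₁ + 1/ε₂ − 1 = 5.882 + 3.846 − 1 = 8.729.
q = 5.67×10⁻⁸ × 1.710×10¹¹ / 8.729.

q ≈ 1110 W/m²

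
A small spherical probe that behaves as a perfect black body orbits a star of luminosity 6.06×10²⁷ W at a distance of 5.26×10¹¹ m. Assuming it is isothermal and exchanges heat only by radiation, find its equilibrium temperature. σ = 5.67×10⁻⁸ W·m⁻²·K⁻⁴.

First find the stellar flux at distance d: S = L/(4πd²) = 6.06×10²⁷/(4π·(5.26×10¹¹)²) = 1743 W/m².
For an isothermal sphere, absorbed (1−a)S·πr² = emitted σ·4πr²·T⁴, so T⁴ = (1−a)S/(4σ).
T⁴ = 1.00·1743/(4·5.67×10⁻⁸) = 7.685×10⁹ K⁴.

T ≈ 296 K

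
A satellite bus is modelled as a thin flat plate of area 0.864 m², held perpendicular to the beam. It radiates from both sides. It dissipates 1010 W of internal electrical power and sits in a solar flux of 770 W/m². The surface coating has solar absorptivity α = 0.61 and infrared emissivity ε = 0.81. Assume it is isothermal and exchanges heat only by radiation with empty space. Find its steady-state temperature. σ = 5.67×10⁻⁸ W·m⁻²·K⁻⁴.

T ≈ 365 K

At steady state, absorbed solar power + internal power = radiated power.
Absorbed: α·S·A_cross = 0.61·770·0.8640 = 405.8 W (cross-section A).
Total input = 405.8 + 1010 = 1416 W.
Radiated: εσ·A_surf·T⁴ with A_surf = 2A = 1.728 m².
T⁴ = 1416/(0.81·5.67×10⁻⁸·1.728) = 1.784×10¹⁰ K⁴.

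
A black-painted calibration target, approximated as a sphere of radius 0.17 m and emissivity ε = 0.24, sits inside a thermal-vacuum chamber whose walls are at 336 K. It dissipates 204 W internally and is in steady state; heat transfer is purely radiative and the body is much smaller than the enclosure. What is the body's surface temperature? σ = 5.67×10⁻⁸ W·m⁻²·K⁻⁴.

T ≈ 482 K

For a small grey body in a large enclosure, net radiated power = εσA(T⁴ − T_w⁴).
Steady state: P = εσA(T⁴ − T_w⁴) with A = 4πr² = 0.3632 m².
T⁴ = P/(εσA) + T_w⁴ = 204/(0.24·5.67×10⁻⁸·0.3632) + (336)⁴
    = 4.128×10¹⁰ + 1.275×10¹⁰ = 5.402×10¹⁰ K⁴.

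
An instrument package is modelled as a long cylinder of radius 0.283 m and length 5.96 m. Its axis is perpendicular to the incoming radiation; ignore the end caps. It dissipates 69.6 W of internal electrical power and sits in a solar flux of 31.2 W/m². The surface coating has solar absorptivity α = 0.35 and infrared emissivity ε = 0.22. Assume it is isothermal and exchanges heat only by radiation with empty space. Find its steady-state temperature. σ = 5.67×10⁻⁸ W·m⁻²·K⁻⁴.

T ≈ 168 K

At steady state, absorbed solar power + internal power = radiated power.
Absorbed: α·S·A_cross = 0.35·31.2·3.373 = 36.84 W (cross-section 2rL).
Total input = 36.84 + 69.6 = 106.4 W.
Radiated: εσ·A_surf·T⁴ with A_surf = 2πrL = 10.60 m².
T⁴ = 106.4/(0.22·5.67×10⁻⁸·10.60) = 8.051×10⁸ K⁴.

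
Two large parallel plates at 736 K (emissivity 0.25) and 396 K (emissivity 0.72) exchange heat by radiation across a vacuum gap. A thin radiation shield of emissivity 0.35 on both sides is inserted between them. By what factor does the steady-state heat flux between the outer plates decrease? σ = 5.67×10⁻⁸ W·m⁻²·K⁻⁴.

Without shield: q₀ = σΔ(T⁴)/(1/ε₁+1/ε₂−1) with denominator 4.389.
With shield the two gaps are in series; the resistances add: (1/ε₁+1/ε_s−1)+(1/ε_s+1/ε₂−1) = 5.857+3.246 = 9.103.
Heat-flux ratio q₀/q = 9.103/4.389.

factor ≈ 2.07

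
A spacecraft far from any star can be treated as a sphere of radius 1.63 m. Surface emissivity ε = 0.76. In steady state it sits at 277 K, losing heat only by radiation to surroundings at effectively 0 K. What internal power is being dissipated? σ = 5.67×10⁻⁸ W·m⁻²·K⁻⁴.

Steady state: P = εσA T⁴.
A = 4πr² = 33.39 m²; T⁴ = (277)⁴ = 5.887×10⁹ K⁴.
P = 0.76 × 5.67×10⁻⁸ × 33.39 × 5.887×10⁹.

P ≈ 8470 W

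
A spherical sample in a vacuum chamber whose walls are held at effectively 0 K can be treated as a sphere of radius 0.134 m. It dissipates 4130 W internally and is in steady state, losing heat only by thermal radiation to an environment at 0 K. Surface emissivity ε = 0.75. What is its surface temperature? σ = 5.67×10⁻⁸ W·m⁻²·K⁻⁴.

Steady state: internal power = radiated power, P = εσA T⁴.
Radiating area A = 4πr² = 0.2256 m².
T⁴ = P/(εσA) = 4130/(0.75·5.67×10⁻⁸·0.2256) = 4.304×10¹¹ K⁴.
T = (4.304×10¹¹)^(1/4).

T ≈ 810 K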